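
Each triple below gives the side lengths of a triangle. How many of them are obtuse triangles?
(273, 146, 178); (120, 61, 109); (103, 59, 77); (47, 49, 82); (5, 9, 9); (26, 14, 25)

(273,146,178): 146²+178² = 53000 < 74529 = 273² → obtuse
(120,61,109): 61²+109² = 15602 > 14400 = 120² → acute
(103,59,77): 59²+77² = 9410 < 10609 = 103² → obtuse
(47,49,82): 47²+49² = 4610 < 6724 = 82² → obtuse
(5,9,9): 5²+9² = 106 > 81 = 9² → acute
(26,14,25): 14²+25² = 821 > 676 = 26² → acute
3 of the 6 are obtuse.

3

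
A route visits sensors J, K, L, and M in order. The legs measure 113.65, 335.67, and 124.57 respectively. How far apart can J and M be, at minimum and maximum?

97.45 ≤ JM ≤ 573.89

The maximum is all hops collinear in one direction: 113.65 + 335.67 + 124.57 = 573.89.
The longest hop is 335.67; the others sum to 238.22. Folding the others back against it leaves at least 335.67 − 238.22 = 97.45.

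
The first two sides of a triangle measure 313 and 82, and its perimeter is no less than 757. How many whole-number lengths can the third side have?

Triangle inequality: 231 < x < 395. Perimeter ≥ 757 gives x ≥ 757 − 313 − 82 = 362.
So 362 ≤ x < 395; integers 362 through 394: 33 values.

33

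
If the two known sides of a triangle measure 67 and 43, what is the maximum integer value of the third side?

109

The third side must be strictly less than 67 + 43 = 110.
The largest integer below 110 is 109.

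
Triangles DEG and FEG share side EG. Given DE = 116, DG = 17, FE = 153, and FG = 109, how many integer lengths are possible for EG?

33

From triangle DEG: 99 < EG < 133.
From triangle FEG: 44 < EG < 262.
Intersection: 99 < EG < 133, so integers 100 through 132: 33 values.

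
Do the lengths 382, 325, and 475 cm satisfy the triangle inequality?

The longest side is 475, and the other two sum to 707.
Since 707 > 475, the triangle inequality holds.

Yes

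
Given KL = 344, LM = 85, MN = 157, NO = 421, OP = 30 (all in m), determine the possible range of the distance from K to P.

0 ≤ KP ≤ 1037 m

The maximum is all hops collinear in one direction: 344 + 85 + 157 + 421 + 30 = 1037.
The longest hop is 421; the others sum to 616. Since 421 ≤ 616, the path can fold back on itself completely, so the minimum distance is 0.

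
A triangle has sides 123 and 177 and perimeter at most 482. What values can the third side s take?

Triangle inequality alone gives 54 < s < 300.
The perimeter condition gives s ≤ 482 − 123 − 177 = 182.
Intersecting the two: 54 < s ≤ 182.

54 < s ≤ 182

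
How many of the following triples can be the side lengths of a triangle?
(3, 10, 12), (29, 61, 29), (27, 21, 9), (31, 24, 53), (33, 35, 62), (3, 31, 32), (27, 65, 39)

(3,10,12): 3+10 > 12 → valid
(29,29,61): 29+29 ≤ 61 → not valid
(9,21,27): 9+21 > 27 → valid
(24,31,53): 24+31 > 53 → valid
(33,35,62): 33+35 > 62 → valid
(3,31,32): 3+31 > 32 → valid
(27,39,65): 27+39 > 65 → valid
6 of the 7 triples form a triangle.

6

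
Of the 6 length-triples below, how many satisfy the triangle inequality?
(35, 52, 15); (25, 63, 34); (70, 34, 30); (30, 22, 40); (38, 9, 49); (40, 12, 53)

(15,35,52): 15+35 ≤ 52 → not valid
(25,34,63): 25+34 ≤ 63 → not valid
(30,34,70): 30+34 ≤ 70 → not valid
(22,30,40): 22+30 > 40 → valid
(9,38,49): 9+38 ≤ 49 → not valid
(12,40,53): 12+40 ≤ 53 → not valid
1 of the 6 triples forms a triangle.

1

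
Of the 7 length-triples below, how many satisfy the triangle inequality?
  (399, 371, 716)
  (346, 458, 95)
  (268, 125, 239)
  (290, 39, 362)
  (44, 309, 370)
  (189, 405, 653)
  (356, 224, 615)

2

(371,399,716): 371+399 > 716 → valid
(95,346,458): 95+346 ≤ 458 → not valid
(125,239,268): 125+239 > 268 → valid
(39,290,362): 39+290 ≤ 362 → not valid
(44,309,370): 44+309 ≤ 370 → not valid
(189,405,653): 189+405 ≤ 653 → not valid
(224,356,615): 224+356 ≤ 615 → not valid
2 of the 7 triples form a triangle.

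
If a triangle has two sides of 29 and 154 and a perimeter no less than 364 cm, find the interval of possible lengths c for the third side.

181 ≤ c < 183

Triangle inequality alone gives 125 < c < 183.
The perimeter condition gives c ≥ 364 − 29 − 154 = 181.
Intersecting the two: 181 ≤ c < 183.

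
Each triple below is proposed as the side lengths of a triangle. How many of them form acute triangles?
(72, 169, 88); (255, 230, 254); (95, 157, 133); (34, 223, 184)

(72,169,88): 72+88 ≤ 169, not a triangle
(255,230,254): 230²+254² = 117416 > 65025 = 255² → acute
(95,157,133): 95²+133² = 26714 > 24649 = 157² → acute
(34,223,184): 34+184 ≤ 223, not a triangle
2 of the 4 are acute.

2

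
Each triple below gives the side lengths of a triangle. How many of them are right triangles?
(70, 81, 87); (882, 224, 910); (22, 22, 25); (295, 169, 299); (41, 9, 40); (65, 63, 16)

(70,81,87): 70²+81² = 11461 > 7569 = 87² → acute
(882,224,910): 224²+882² = 828100 = 910² → right
(22,22,25): 22²+22² = 968 > 625 = 25² → acute
(295,169,299): 169²+295² = 115586 > 89401 = 299² → acute
(41,9,40): 9²+40² = 1681 = 41² → right
(65,63,16): 16²+63² = 4225 = 65² → right
3 of the 6 are right.

3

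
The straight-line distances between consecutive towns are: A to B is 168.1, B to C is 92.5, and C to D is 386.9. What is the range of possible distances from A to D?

The maximum is all hops collinear in one direction: 168.1 + 92.5 + 386.9 = 647.5.
The longest hop is 386.9; the others sum to 260.6. Folding the others back against it leaves at least 386.9 − 260.6 = 126.3.

126.3 ≤ AD ≤ 647.5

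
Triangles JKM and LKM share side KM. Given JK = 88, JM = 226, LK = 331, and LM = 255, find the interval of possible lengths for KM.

From triangle JKM: |88 − 226| < KM < 88 + 226, i.e. 138 < KM < 314.
From triangle LKM: 76 < KM < 586.
Both must hold, so KM lies in the intersection.

138 < KM < 314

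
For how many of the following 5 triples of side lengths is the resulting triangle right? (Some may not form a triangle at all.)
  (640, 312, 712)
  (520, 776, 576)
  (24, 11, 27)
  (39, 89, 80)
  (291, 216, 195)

(640,312,712): 312²+640² = 506944 = 712² → right
(520,776,576): 520²+576² = 602176 = 776² → right
(24,11,27): 11²+24² = 697 < 729 = 27² → obtuse
(39,89,80): 39²+80² = 7921 = 89² → right
(291,216,195): 195²+216² = 84681 = 291² → right
4 of the 5 are right.

4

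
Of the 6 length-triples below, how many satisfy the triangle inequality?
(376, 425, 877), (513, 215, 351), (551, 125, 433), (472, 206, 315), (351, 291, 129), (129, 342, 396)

(376,425,877): 376+425 ≤ 877 → not valid
(215,351,513): 215+351 > 513 → valid
(125,433,551): 125+433 > 551 → valid
(206,315,472): 206+315 > 472 → valid
(129,291,351): 129+291 > 351 → valid
(129,342,396): 129+342 > 396 → valid
5 of the 6 triples form a triangle.

5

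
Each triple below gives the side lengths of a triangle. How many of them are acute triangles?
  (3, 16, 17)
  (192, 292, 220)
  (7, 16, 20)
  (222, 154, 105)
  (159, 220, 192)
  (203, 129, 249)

(3,16,17): 3²+16² = 265 < 289 = 17² → obtuse
(192,292,220): 192²+220² = 85264 = 292² → right
(7,16,20): 7²+16² = 305 < 400 = 20² → obtuse
(222,154,105): 105²+154² = 34741 < 49284 = 222² → obtuse
(159,220,192): 159²+192² = 62145 > 48400 = 220² → acute
(203,129,249): 129²+203² = 57850 < 62001 = 249² → obtuse
1 of the 6 is acute.

1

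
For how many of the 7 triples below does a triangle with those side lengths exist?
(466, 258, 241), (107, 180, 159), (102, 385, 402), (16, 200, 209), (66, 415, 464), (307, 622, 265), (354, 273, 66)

5

(241,258,466): 241+258 > 466 → valid
(107,159,180): 107+159 > 180 → valid
(102,385,402): 102+385 > 402 → valid
(16,200,209): 16+200 > 209 → valid
(66,415,464): 66+415 > 464 → valid
(265,307,622): 265+307 ≤ 622 → not valid
(66,273,354): 66+273 ≤ 354 → not valid
5 of the 7 triples form a triangle.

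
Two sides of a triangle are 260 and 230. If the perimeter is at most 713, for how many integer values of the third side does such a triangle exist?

193

Triangle inequality: 30 < x < 490. Perimeter ≤ 713 gives x ≤ 713 − 260 − 230 = 223.
So 30 < x ≤ 223; integers 31 through 223: 193 values.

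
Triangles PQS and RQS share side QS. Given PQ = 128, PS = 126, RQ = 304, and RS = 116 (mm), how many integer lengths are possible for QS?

65

From triangle PQS: 2 < QS < 254.
From triangle RQS: 188 < QS < 420.
Intersection: 188 < QS < 254, so integers 189 through 253: 65 values.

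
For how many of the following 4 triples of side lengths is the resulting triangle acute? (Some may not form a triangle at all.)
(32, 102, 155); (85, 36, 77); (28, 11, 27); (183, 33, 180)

(32,102,155): 32+102 ≤ 155, not a triangle
(85,36,77): 36²+77² = 7225 = 85² → right
(28,11,27): 11²+27² = 850 > 784 = 28² → acute
(183,33,180): 33²+180² = 33489 = 183² → right
1 of the 4 is acute.

1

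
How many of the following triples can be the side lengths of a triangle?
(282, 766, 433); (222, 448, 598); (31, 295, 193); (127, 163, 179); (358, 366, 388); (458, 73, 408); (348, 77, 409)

(282,433,766): 282+433 ≤ 766 → not valid
(222,448,598): 222+448 > 598 → valid
(31,193,295): 31+193 ≤ 295 → not valid
(127,163,179): 127+163 > 179 → valid
(358,366,388): 358+366 > 388 → valid
(73,408,458): 73+408 > 458 → valid
(77,348,409): 77+348 > 409 → valid
5 of the 7 triples form a triangle.

5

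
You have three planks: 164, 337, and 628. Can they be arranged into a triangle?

No

The longest side is 628, but the other two sum to only 501.
501 < 628, so the triangle inequality fails.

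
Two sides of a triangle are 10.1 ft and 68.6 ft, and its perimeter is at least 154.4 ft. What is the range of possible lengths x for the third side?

Triangle inequality alone gives 58.5 < x < 78.7.
The perimeter condition gives x ≥ 154.4 − 10.1 − 68.6 = 75.7.
Intersecting the two: 75.7 ≤ x < 78.7.

75.7 ≤ x < 78.7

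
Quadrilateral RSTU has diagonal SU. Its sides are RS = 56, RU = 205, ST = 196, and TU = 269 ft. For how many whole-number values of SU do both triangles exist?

From triangle RSU: 149 < SU < 261.
From triangle TSU: 73 < SU < 465.
Intersection: 149 < SU < 261, so integers 150 through 260: 111 values.

111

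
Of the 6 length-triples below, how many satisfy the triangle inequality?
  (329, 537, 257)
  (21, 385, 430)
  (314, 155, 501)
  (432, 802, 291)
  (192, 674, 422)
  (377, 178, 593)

1

(257,329,537): 257+329 > 537 → valid
(21,385,430): 21+385 ≤ 430 → not valid
(155,314,501): 155+314 ≤ 501 → not valid
(291,432,802): 291+432 ≤ 802 → not valid
(192,422,674): 192+422 ≤ 674 → not valid
(178,377,593): 178+377 ≤ 593 → not valid
1 of the 6 triples forms a triangle.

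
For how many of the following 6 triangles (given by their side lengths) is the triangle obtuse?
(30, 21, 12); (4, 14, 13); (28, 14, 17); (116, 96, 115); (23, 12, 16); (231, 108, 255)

(30,21,12): 12²+21² = 585 < 900 = 30² → obtuse
(4,14,13): 4²+13² = 185 < 196 = 14² → obtuse
(28,14,17): 14²+17² = 485 < 784 = 28² → obtuse
(116,96,115): 96²+115² = 22441 > 13456 = 116² → acute
(23,12,16): 12²+16² = 400 < 529 = 23² → obtuse
(231,108,255): 108²+231² = 65025 = 255² → right
4 of the 6 are obtuse.

4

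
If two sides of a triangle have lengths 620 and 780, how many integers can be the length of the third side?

The third side lies in the open interval (160, 1400).
Integers from 161 to 1399 inclusive: 1399 − 161 + 1 = 1239.

1239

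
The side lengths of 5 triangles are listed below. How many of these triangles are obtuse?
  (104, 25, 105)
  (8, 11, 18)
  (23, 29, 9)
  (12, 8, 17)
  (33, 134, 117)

4

(104,25,105): 25²+104² = 11441 > 11025 = 105² → acute
(8,11,18): 8²+11² = 185 < 324 = 18² → obtuse
(23,29,9): 9²+23² = 610 < 841 = 29² → obtuse
(12,8,17): 8²+12² = 208 < 289 = 17² → obtuse
(33,134,117): 33²+117² = 14778 < 17956 = 134² → obtuse
4 of the 5 are obtuse.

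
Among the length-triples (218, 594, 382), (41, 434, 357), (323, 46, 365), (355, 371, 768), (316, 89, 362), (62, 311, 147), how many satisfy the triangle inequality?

(218,382,594): 218+382 > 594 → valid
(41,357,434): 41+357 ≤ 434 → not valid
(46,323,365): 46+323 > 365 → valid
(355,371,768): 355+371 ≤ 768 → not valid
(89,316,362): 89+316 > 362 → valid
(62,147,311): 62+147 ≤ 311 → not valid
3 of the 6 triples form a triangle.

3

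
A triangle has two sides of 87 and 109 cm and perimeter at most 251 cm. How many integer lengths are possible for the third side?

33

Triangle inequality: 22 < x < 196. Perimeter ≤ 251 gives x ≤ 251 − 87 − 109 = 55.
So 22 < x ≤ 55; integers 23 through 55: 33 values.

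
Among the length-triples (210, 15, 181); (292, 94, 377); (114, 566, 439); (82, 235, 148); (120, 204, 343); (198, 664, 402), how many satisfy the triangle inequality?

1

(15,181,210): 15+181 ≤ 210 → not valid
(94,292,377): 94+292 > 377 → valid
(114,439,566): 114+439 ≤ 566 → not valid
(82,148,235): 82+148 ≤ 235 → not valid
(120,204,343): 120+204 ≤ 343 → not valid
(198,402,664): 198+402 ≤ 664 → not valid
1 of the 6 triples forms a triangle.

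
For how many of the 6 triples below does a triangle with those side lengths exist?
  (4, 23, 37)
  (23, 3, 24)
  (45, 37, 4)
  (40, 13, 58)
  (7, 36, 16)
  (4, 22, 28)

1

(4,23,37): 4+23 ≤ 37 → not valid
(3,23,24): 3+23 > 24 → valid
(4,37,45): 4+37 ≤ 45 → not valid
(13,40,58): 13+40 ≤ 58 → not valid
(7,16,36): 7+16 ≤ 36 → not valid
(4,22,28): 4+22 ≤ 28 → not valid
1 of the 6 triples forms a triangle.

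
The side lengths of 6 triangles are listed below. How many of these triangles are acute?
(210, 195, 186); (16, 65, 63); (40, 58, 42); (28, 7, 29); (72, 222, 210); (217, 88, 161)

(210,195,186): 186²+195² = 72621 > 44100 = 210² → acute
(16,65,63): 16²+63² = 4225 = 65² → right
(40,58,42): 40²+42² = 3364 = 58² → right
(28,7,29): 7²+28² = 833 < 841 = 29² → obtuse
(72,222,210): 72²+210² = 49284 = 222² → right
(217,88,161): 88²+161² = 33665 < 47089 = 217² → obtuse
1 of the 6 is acute.

1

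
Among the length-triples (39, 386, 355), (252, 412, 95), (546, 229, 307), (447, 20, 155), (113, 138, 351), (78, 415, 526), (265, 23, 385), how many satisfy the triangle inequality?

1

(39,355,386): 39+355 > 386 → valid
(95,252,412): 95+252 ≤ 412 → not valid
(229,307,546): 229+307 ≤ 546 → not valid
(20,155,447): 20+155 ≤ 447 → not valid
(113,138,351): 113+138 ≤ 351 → not valid
(78,415,526): 78+415 ≤ 526 → not valid
(23,265,385): 23+265 ≤ 385 → not valid
1 of the 7 triples forms a triangle.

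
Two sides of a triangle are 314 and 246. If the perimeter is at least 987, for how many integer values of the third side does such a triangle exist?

Triangle inequality: 68 < x < 560. Perimeter ≥ 987 gives x ≥ 987 − 314 − 246 = 427.
So 427 ≤ x < 560; integers 427 through 559: 133 values.

133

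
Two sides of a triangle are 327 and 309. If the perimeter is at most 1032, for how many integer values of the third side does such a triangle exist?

378

Triangle inequality: 18 < x < 636. Perimeter ≤ 1032 gives x ≤ 1032 − 327 − 309 = 396.
So 18 < x ≤ 396; integers 19 through 396: 378 values.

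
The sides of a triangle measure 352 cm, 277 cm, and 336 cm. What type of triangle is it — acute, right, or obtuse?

Compare the square of the longest side to the sum of squares of the other two: 277² + 336² = 189625 > 123904 = 352².

acute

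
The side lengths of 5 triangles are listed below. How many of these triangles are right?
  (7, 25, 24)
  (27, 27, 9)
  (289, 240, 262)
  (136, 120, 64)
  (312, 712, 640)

(7,25,24): 7²+24² = 625 = 25² → right
(27,27,9): 9²+27² = 810 > 729 = 27² → acute
(289,240,262): 240²+262² = 126244 > 83521 = 289² → acute
(136,120,64): 64²+120² = 18496 = 136² → right
(312,712,640): 312²+640² = 506944 = 712² → right
3 of the 5 are right.

3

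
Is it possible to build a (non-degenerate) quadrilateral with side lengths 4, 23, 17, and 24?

A quadrilateral exists iff every side is shorter than the sum of the others — equivalently, the longest side is less than the sum of the rest.
Longest side 24 < 44 (sum of the remaining 3), so yes.

Yes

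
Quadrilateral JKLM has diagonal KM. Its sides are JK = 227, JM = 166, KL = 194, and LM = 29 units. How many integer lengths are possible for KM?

From triangle JKM: 61 < KM < 393.
From triangle LKM: 165 < KM < 223.
Intersection: 165 < KM < 223, so integers 166 through 222: 57 values.

57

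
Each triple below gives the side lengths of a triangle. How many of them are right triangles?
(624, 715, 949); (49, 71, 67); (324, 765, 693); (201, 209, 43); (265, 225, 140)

(624,715,949): 624²+715² = 900601 = 949² → right
(49,71,67): 49²+67² = 6890 > 5041 = 71² → acute
(324,765,693): 324²+693² = 585225 = 765² → right
(201,209,43): 43²+201² = 42250 < 43681 = 209² → obtuse
(265,225,140): 140²+225² = 70225 = 265² → right
3 of the 5 are right.

3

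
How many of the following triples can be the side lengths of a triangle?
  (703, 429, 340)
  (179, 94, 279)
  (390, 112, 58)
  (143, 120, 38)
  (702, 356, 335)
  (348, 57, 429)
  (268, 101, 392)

2

(340,429,703): 340+429 > 703 → valid
(94,179,279): 94+179 ≤ 279 → not valid
(58,112,390): 58+112 ≤ 390 → not valid
(38,120,143): 38+120 > 143 → valid
(335,356,702): 335+356 ≤ 702 → not valid
(57,348,429): 57+348 ≤ 429 → not valid
(101,268,392): 101+268 ≤ 392 → not valid
2 of the 7 triples form a triangle.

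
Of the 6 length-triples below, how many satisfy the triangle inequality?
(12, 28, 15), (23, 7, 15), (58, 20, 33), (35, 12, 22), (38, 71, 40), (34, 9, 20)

1

(12,15,28): 12+15 ≤ 28 → not valid
(7,15,23): 7+15 ≤ 23 → not valid
(20,33,58): 20+33 ≤ 58 → not valid
(12,22,35): 12+22 ≤ 35 → not valid
(38,40,71): 38+40 > 71 → valid
(9,20,34): 9+20 ≤ 34 → not valid
1 of the 6 triples forms a triangle.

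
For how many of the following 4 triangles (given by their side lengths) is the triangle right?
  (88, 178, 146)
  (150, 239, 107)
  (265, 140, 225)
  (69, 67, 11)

1

(88,178,146): 88²+146² = 29060 < 31684 = 178² → obtuse
(150,239,107): 107²+150² = 33949 < 57121 = 239² → obtuse
(265,140,225): 140²+225² = 70225 = 265² → right
(69,67,11): 11²+67² = 4610 < 4761 = 69² → obtuse
1 of the 4 is right.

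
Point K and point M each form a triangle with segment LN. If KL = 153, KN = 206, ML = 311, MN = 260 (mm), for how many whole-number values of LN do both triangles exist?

From triangle KLN: 53 < LN < 359.
From triangle MLN: 51 < LN < 571.
Intersection: 53 < LN < 359, so integers 54 through 358: 305 values.

305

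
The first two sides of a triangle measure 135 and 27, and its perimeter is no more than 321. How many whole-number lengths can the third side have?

51

Triangle inequality: 108 < x < 162. Perimeter ≤ 321 gives x ≤ 321 − 135 − 27 = 159.
So 108 < x ≤ 159; integers 109 through 159: 51 values.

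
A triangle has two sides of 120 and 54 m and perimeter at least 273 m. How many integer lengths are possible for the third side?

Triangle inequality: 66 < x < 174. Perimeter ≥ 273 gives x ≥ 273 − 120 − 54 = 99.
So 99 ≤ x < 174; integers 99 through 173: 75 values.

75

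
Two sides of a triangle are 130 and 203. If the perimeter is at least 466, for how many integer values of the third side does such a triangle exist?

200

Triangle inequality: 73 < x < 333. Perimeter ≥ 466 gives x ≥ 466 − 130 − 203 = 133.
So 133 ≤ x < 333; integers 133 through 332: 200 values.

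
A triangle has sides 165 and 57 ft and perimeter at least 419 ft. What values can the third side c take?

197 ≤ c < 222

Triangle inequality alone gives 108 < c < 222.
The perimeter condition gives c ≥ 419 − 165 − 57 = 197.
Intersecting the two: 197 ≤ c < 222.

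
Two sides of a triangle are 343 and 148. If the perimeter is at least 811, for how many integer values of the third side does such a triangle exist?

Triangle inequality: 195 < x < 491. Perimeter ≥ 811 gives x ≥ 811 − 343 − 148 = 320.
So 320 ≤ x < 491; integers 320 through 490: 171 values.

171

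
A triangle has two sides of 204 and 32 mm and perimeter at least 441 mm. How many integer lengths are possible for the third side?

31

Triangle inequality: 172 < x < 236. Perimeter ≥ 441 gives x ≥ 441 − 204 − 32 = 205.
So 205 ≤ x < 236; integers 205 through 235: 31 values.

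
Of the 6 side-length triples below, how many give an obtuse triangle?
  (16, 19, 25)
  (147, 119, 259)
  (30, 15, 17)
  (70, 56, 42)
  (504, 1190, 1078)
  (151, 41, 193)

3

(16,19,25): 16²+19² = 617 < 625 = 25² → obtuse
(147,119,259): 119²+147² = 35770 < 67081 = 259² → obtuse
(30,15,17): 15²+17² = 514 < 900 = 30² → obtuse
(70,56,42): 42²+56² = 4900 = 70² → right
(504,1190,1078): 504²+1078² = 1416100 = 1190² → right
(151,41,193): 41+151 ≤ 193, not a triangle
3 of the 6 are obtuse.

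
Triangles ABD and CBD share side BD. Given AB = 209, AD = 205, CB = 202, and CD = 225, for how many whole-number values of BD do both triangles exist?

390

From triangle ABD: 4 < BD < 414.
From triangle CBD: 23 < BD < 427.
Intersection: 23 < BD < 414, so integers 24 through 413: 390 values.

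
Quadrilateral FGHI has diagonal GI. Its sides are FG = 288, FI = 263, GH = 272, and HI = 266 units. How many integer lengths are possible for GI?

From triangle FGI: 25 < GI < 551.
From triangle HGI: 6 < GI < 538.
Intersection: 25 < GI < 538, so integers 26 through 537: 512 values.

512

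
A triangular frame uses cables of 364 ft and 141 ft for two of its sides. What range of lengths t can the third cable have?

223 < t < 505

By the triangle inequality, t must be less than 364 + 141 = 505 and greater than |364 − 141| = 223.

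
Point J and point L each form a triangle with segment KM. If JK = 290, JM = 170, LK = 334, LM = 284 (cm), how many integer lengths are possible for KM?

From triangle JKM: 120 < KM < 460.
From triangle LKM: 50 < KM < 618.
Intersection: 120 < KM < 460, so integers 121 through 459: 339 values.

339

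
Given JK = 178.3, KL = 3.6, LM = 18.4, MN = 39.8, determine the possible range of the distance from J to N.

116.5 ≤ JN ≤ 240.1

The maximum is all hops collinear in one direction: 178.3 + 3.6 + 18.4 + 39.8 = 240.1.
The longest hop is 178.3; the others sum to 61.8. Folding the others back against it leaves at least 178.3 − 61.8 = 116.5.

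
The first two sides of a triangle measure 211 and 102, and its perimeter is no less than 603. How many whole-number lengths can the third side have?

Triangle inequality: 109 < x < 313. Perimeter ≥ 603 gives x ≥ 603 − 211 − 102 = 290.
So 290 ≤ x < 313; integers 290 through 312: 23 values.

23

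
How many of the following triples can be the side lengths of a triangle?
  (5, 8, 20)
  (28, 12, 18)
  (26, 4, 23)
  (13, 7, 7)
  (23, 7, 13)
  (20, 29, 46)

(5,8,20): 5+8 ≤ 20 → not valid
(12,18,28): 12+18 > 28 → valid
(4,23,26): 4+23 > 26 → valid
(7,7,13): 7+7 > 13 → valid
(7,13,23): 7+13 ≤ 23 → not valid
(20,29,46): 20+29 > 46 → valid
4 of the 6 triples form a triangle.

4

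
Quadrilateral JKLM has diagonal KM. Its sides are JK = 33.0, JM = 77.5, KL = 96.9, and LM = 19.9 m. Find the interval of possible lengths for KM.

From triangle JKM: |33.0 − 77.5| < KM < 33.0 + 77.5, i.e. 44.5 < KM < 110.5.
From triangle LKM: 77.0 < KM < 116.8.
Both must hold, so KM lies in the intersection.

77.0 < KM < 110.5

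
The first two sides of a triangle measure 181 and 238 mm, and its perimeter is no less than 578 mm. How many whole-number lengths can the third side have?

260

Triangle inequality: 57 < x < 419. Perimeter ≥ 578 gives x ≥ 578 − 181 − 238 = 159.
So 159 ≤ x < 419; integers 159 through 418: 260 values.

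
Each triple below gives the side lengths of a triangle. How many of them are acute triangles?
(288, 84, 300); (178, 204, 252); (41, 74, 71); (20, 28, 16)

2

(288,84,300): 84²+288² = 90000 = 300² → right
(178,204,252): 178²+204² = 73300 > 63504 = 252² → acute
(41,74,71): 41²+71² = 6722 > 5476 = 74² → acute
(20,28,16): 16²+20² = 656 < 784 = 28² → obtuse
2 of the 4 are acute.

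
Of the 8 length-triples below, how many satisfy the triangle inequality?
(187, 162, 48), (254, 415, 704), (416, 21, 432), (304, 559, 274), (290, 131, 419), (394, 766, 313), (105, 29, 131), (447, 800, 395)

(48,162,187): 48+162 > 187 → valid
(254,415,704): 254+415 ≤ 704 → not valid
(21,416,432): 21+416 > 432 → valid
(274,304,559): 274+304 > 559 → valid
(131,290,419): 131+290 > 419 → valid
(313,394,766): 313+394 ≤ 766 → not valid
(29,105,131): 29+105 > 131 → valid
(395,447,800): 395+447 > 800 → valid
6 of the 8 triples form a triangle.

6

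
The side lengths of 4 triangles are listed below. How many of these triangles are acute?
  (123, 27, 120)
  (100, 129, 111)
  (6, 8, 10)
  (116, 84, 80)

1

(123,27,120): 27²+120² = 15129 = 123² → right
(100,129,111): 100²+111² = 22321 > 16641 = 129² → acute
(6,8,10): 6²+8² = 100 = 10² → right
(116,84,80): 80²+84² = 13456 = 116² → right
1 of the 4 is acute.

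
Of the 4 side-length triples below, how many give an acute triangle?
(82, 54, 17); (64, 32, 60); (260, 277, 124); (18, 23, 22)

(82,54,17): 17+54 ≤ 82, not a triangle
(64,32,60): 32²+60² = 4624 > 4096 = 64² → acute
(260,277,124): 124²+260² = 82976 > 76729 = 277² → acute
(18,23,22): 18²+22² = 808 > 529 = 23² → acute
3 of the 4 are acute.

3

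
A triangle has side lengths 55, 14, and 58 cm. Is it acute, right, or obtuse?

obtuse

Compare the square of the longest side to the sum of squares of the other two: 14² + 55² = 3221 < 3364 = 58².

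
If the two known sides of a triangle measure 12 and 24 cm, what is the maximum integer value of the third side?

The third side must be strictly less than 12 + 24 = 36.
The largest integer below 36 is 35.

35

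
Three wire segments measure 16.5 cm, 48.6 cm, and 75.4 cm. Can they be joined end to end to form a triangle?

The longest side is 75.4, but the other two sum to only 65.1.
65.1 < 75.4, so the triangle inequality fails.

No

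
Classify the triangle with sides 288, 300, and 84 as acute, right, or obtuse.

right

Compare the square of the longest side to the sum of squares of the other two: 84² + 288² = 90000 = 300².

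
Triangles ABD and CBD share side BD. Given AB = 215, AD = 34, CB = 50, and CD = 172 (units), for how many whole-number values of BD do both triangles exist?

40

From triangle ABD: 181 < BD < 249.
From triangle CBD: 122 < BD < 222.
Intersection: 181 < BD < 222, so integers 182 through 221: 40 values.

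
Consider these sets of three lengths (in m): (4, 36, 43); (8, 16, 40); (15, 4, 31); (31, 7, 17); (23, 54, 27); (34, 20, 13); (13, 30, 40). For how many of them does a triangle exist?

1

(4,36,43): 4+36 ≤ 43 → not valid
(8,16,40): 8+16 ≤ 40 → not valid
(4,15,31): 4+15 ≤ 31 → not valid
(7,17,31): 7+17 ≤ 31 → not valid
(23,27,54): 23+27 ≤ 54 → not valid
(13,20,34): 13+20 ≤ 34 → not valid
(13,30,40): 13+30 > 40 → valid
1 of the 7 triples forms a triangle.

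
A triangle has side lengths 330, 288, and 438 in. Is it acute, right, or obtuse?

right

Compare the square of the longest side to the sum of squares of the other two: 288² + 330² = 191844 = 438².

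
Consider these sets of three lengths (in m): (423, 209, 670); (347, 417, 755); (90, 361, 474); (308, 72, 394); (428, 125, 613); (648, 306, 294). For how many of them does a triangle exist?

(209,423,670): 209+423 ≤ 670 → not valid
(347,417,755): 347+417 > 755 → valid
(90,361,474): 90+361 ≤ 474 → not valid
(72,308,394): 72+308 ≤ 394 → not valid
(125,428,613): 125+428 ≤ 613 → not valid
(294,306,648): 294+306 ≤ 648 → not valid
1 of the 6 triples forms a triangle.

1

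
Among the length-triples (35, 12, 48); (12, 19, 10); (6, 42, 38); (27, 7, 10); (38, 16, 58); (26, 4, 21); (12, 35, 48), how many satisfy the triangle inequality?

(12,35,48): 12+35 ≤ 48 → not valid
(10,12,19): 10+12 > 19 → valid
(6,38,42): 6+38 > 42 → valid
(7,10,27): 7+10 ≤ 27 → not valid
(16,38,58): 16+38 ≤ 58 → not valid
(4,21,26): 4+21 ≤ 26 → not valid
(12,35,48): 12+35 ≤ 48 → not valid
2 of the 7 triples form a triangle.

2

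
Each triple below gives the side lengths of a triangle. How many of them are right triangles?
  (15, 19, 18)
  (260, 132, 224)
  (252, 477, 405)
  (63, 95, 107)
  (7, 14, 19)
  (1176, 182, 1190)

3

(15,19,18): 15²+18² = 549 > 361 = 19² → acute
(260,132,224): 132²+224² = 67600 = 260² → right
(252,477,405): 252²+405² = 227529 = 477² → right
(63,95,107): 63²+95² = 12994 > 11449 = 107² → acute
(7,14,19): 7²+14² = 245 < 361 = 19² → obtuse
(1176,182,1190): 182²+1176² = 1416100 = 1190² → right
3 of the 6 are right.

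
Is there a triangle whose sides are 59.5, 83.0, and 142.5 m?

The two shorter sides sum to 142.5, exactly equal to the longest side 142.5.
That gives only a degenerate (flat) triangle — the inequality must be strict.

No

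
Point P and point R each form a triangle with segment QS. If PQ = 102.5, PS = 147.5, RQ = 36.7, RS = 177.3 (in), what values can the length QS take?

From triangle PQS: |102.5 − 147.5| < QS < 102.5 + 147.5, i.e. 45.0 < QS < 250.0.
From triangle RQS: 140.6 < QS < 214.0.
Both must hold, so QS lies in the intersection.

140.6 < QS < 214.0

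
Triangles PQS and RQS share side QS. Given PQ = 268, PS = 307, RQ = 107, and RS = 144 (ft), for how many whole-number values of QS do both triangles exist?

211

From triangle PQS: 39 < QS < 575.
From triangle RQS: 37 < QS < 251.
Intersection: 39 < QS < 251, so integers 40 through 250: 211 values.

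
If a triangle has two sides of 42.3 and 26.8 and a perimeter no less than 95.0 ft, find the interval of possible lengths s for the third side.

Triangle inequality alone gives 15.5 < s < 69.1.
The perimeter condition gives s ≥ 95.0 − 42.3 − 26.8 = 25.9.
Intersecting the two: 25.9 ≤ s < 69.1.

25.9 ≤ s < 69.1 ft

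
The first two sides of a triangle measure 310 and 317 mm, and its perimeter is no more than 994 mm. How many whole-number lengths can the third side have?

Triangle inequality: 7 < x < 627. Perimeter ≤ 994 gives x ≤ 994 − 310 − 317 = 367.
So 7 < x ≤ 367; integers 8 through 367: 360 values.

360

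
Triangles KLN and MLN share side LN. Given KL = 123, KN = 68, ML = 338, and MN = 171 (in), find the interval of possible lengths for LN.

167 < LN < 191

From triangle KLN: |123 − 68| < LN < 123 + 68, i.e. 55 < LN < 191.
From triangle MLN: 167 < LN < 509.
Both must hold, so LN lies in the intersection.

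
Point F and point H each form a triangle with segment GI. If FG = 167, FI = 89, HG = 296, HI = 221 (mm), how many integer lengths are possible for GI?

177

From triangle FGI: 78 < GI < 256.
From triangle HGI: 75 < GI < 517.
Intersection: 78 < GI < 256, so integers 79 through 255: 177 values.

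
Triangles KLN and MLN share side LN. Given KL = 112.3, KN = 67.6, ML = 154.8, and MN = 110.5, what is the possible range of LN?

From triangle KLN: |112.3 − 67.6| < LN < 112.3 + 67.6, i.e. 44.7 < LN < 179.9.
From triangle MLN: 44.3 < LN < 265.3.
Both must hold, so LN lies in the intersection.

44.7 < LN < 179.9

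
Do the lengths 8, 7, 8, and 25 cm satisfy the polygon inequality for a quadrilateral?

No

For a quadrilateral, each side must be shorter than the sum of the others.
Here the longest side is 25, but the remaining 3 sides sum to only 23.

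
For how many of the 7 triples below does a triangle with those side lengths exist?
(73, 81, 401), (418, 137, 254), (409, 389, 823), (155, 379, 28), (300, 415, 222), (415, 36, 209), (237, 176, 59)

(73,81,401): 73+81 ≤ 401 → not valid
(137,254,418): 137+254 ≤ 418 → not valid
(389,409,823): 389+409 ≤ 823 → not valid
(28,155,379): 28+155 ≤ 379 → not valid
(222,300,415): 222+300 > 415 → valid
(36,209,415): 36+209 ≤ 415 → not valid
(59,176,237): 59+176 ≤ 237 → not valid
1 of the 7 triples forms a triangle.

1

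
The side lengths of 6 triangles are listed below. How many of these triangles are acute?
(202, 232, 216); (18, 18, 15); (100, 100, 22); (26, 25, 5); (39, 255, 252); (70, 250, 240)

3

(202,232,216): 202²+216² = 87460 > 53824 = 232² → acute
(18,18,15): 15²+18² = 549 > 324 = 18² → acute
(100,100,22): 22²+100² = 10484 > 10000 = 100² → acute
(26,25,5): 5²+25² = 650 < 676 = 26² → obtuse
(39,255,252): 39²+252² = 65025 = 255² → right
(70,250,240): 70²+240² = 62500 = 250² → right
3 of the 6 are acute.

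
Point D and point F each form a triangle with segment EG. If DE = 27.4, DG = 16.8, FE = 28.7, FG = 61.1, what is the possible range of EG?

From triangle DEG: |27.4 − 16.8| < EG < 27.4 + 16.8, i.e. 10.6 < EG < 44.2.
From triangle FEG: 32.4 < EG < 89.8.
Both must hold, so EG lies in the intersection.

32.4 < EG < 44.2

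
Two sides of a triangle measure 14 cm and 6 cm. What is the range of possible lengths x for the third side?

8 < x < 20 (cm)

By the triangle inequality, x must be less than 14 + 6 = 20 and greater than |14 − 6| = 8.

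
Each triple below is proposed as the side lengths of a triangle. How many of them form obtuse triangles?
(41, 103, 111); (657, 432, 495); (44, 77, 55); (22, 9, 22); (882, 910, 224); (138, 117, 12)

2

(41,103,111): 41²+103² = 12290 < 12321 = 111² → obtuse
(657,432,495): 432²+495² = 431649 = 657² → right
(44,77,55): 44²+55² = 4961 < 5929 = 77² → obtuse
(22,9,22): 9²+22² = 565 > 484 = 22² → acute
(882,910,224): 224²+882² = 828100 = 910² → right
(138,117,12): 12+117 ≤ 138, not a triangle
2 of the 6 are obtuse.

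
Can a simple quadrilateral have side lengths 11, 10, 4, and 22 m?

A quadrilateral exists iff every side is shorter than the sum of the others — equivalently, the longest side is less than the sum of the rest.
Longest side 22 < 25 (sum of the remaining 3), so yes.

Yes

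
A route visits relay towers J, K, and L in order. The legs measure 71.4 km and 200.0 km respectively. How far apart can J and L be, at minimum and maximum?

By the triangle inequality, |71.4 − 200.0| ≤ JL ≤ 71.4 + 200.0.

128.6 ≤ JL ≤ 271.4 km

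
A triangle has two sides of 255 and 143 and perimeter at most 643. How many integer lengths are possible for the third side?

Triangle inequality: 112 < x < 398. Perimeter ≤ 643 gives x ≤ 643 − 255 − 143 = 245.
So 112 < x ≤ 245; integers 113 through 245: 133 values.

133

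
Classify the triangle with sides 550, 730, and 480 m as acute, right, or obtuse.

Compare the square of the longest side to the sum of squares of the other two: 480² + 550² = 532900 = 730².

right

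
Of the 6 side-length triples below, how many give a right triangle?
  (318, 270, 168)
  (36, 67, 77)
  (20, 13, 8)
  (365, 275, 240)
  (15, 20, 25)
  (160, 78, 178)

4

(318,270,168): 168²+270² = 101124 = 318² → right
(36,67,77): 36²+67² = 5785 < 5929 = 77² → obtuse
(20,13,8): 8²+13² = 233 < 400 = 20² → obtuse
(365,275,240): 240²+275² = 133225 = 365² → right
(15,20,25): 15²+20² = 625 = 25² → right
(160,78,178): 78²+160² = 31684 = 178² → right
4 of the 6 are right.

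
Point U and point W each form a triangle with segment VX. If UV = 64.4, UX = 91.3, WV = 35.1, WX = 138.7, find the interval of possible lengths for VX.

From triangle UVX: |64.4 − 91.3| < VX < 64.4 + 91.3, i.e. 26.9 < VX < 155.7.
From triangle WVX: 103.6 < VX < 173.8.
Both must hold, so VX lies in the intersection.

103.6 < VX < 155.7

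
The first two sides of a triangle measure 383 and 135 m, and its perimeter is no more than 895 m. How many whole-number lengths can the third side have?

Triangle inequality: 248 < x < 518. Perimeter ≤ 895 gives x ≤ 895 − 383 − 135 = 377.
So 248 < x ≤ 377; integers 249 through 377: 129 values.

129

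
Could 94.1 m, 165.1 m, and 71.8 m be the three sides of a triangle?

Yes

The longest side is 165.1, and the other two sum to 165.9.
Since 165.9 > 165.1, the triangle inequality holds.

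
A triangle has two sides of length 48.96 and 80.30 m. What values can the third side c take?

By the triangle inequality, c must be less than 48.96 + 80.30 = 129.26 and greater than |48.96 − 80.30| = 31.34.

31.34 < c < 129.26 (m)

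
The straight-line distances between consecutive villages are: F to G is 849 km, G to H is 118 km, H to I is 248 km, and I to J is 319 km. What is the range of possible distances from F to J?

164 ≤ FJ ≤ 1534 km

The maximum is all hops collinear in one direction: 849 + 118 + 248 + 319 = 1534.
The longest hop is 849; the others sum to 685. Folding the others back against it leaves at least 849 − 685 = 164.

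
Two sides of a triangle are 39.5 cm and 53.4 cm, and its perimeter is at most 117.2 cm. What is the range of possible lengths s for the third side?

13.9 < s ≤ 24.3

Triangle inequality alone gives 13.9 < s < 92.9.
The perimeter condition gives s ≤ 117.2 − 39.5 − 53.4 = 24.3.
Intersecting the two: 13.9 < s ≤ 24.3.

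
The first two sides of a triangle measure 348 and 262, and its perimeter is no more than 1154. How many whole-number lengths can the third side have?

458

Triangle inequality: 86 < x < 610. Perimeter ≤ 1154 gives x ≤ 1154 − 348 − 262 = 544.
So 86 < x ≤ 544; integers 87 through 544: 458 values.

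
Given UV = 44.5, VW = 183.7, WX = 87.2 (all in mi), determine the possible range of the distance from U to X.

The maximum is all hops collinear in one direction: 44.5 + 183.7 + 87.2 = 315.4.
The longest hop is 183.7; the others sum to 131.7. Folding the others back against it leaves at least 183.7 − 131.7 = 52.0.

52.0 ≤ UX ≤ 315.4 mi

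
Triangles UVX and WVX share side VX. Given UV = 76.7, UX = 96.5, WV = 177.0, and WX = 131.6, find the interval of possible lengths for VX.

From triangle UVX: |76.7 − 96.5| < VX < 76.7 + 96.5, i.e. 19.8 < VX < 173.2.
From triangle WVX: 45.4 < VX < 308.6.
Both must hold, so VX lies in the intersection.

45.4 < VX < 173.2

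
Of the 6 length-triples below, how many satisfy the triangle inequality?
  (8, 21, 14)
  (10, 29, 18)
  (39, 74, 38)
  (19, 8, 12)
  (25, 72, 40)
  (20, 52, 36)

(8,14,21): 8+14 > 21 → valid
(10,18,29): 10+18 ≤ 29 → not valid
(38,39,74): 38+39 > 74 → valid
(8,12,19): 8+12 > 19 → valid
(25,40,72): 25+40 ≤ 72 → not valid
(20,36,52): 20+36 > 52 → valid
4 of the 6 triples form a triangle.

4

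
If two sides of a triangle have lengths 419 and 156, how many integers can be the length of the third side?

311

The third side lies in the open interval (263, 575).
Integers from 264 to 574 inclusive: 574 − 264 + 1 = 311.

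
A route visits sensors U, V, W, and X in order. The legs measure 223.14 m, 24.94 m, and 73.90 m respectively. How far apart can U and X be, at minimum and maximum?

124.30 ≤ UX ≤ 321.98 m

The maximum is all hops collinear in one direction: 223.14 + 24.94 + 73.90 = 321.98.
The longest hop is 223.14; the others sum to 98.84. Folding the others back against it leaves at least 223.14 − 98.84 = 124.30.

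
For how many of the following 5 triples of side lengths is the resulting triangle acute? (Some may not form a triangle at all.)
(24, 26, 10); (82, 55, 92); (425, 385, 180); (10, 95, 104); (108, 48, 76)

1

(24,26,10): 10²+24² = 676 = 26² → right
(82,55,92): 55²+82² = 9749 > 8464 = 92² → acute
(425,385,180): 180²+385² = 180625 = 425² → right
(10,95,104): 10²+95² = 9125 < 10816 = 104² → obtuse
(108,48,76): 48²+76² = 8080 < 11664 = 108² → obtuse
1 of the 5 is acute.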